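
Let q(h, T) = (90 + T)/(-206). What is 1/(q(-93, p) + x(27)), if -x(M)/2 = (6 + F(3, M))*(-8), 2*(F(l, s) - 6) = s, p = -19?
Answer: 206/83977 ≈ 0.0024531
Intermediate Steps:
q(h, T) = -45/103 - T/206 (q(h, T) = (90 + T)*(-1/206) = -45/103 - T/206)
F(l, s) = 6 + s/2
x(M) = 192 + 8*M (x(M) = -2*(6 + (6 + M/2))*(-8) = -2*(12 + M/2)*(-8) = -2*(-96 - 4*M) = 192 + 8*M)
1/(q(-93, p) + x(27)) = 1/((-45/103 - 1/206*(-19)) + (192 + 8*27)) = 1/((-45/103 + 19/206) + (192 + 216)) = 1/(-71/206 + 408) = 1/(83977/206) = 206/83977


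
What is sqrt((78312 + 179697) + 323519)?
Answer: 2*sqrt(145382) ≈ 762.58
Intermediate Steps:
sqrt((78312 + 179697) + 323519) = sqrt(258009 + 323519) = sqrt(581528) = 2*sqrt(145382)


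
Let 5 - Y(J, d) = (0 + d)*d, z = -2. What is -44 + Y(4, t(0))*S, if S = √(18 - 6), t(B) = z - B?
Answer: -44 + 2*√3 ≈ -40.536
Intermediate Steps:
t(B) = -2 - B
Y(J, d) = 5 - d² (Y(J, d) = 5 - (0 + d)*d = 5 - d*d = 5 - d²)
S = 2*√3 (S = √12 = 2*√3 ≈ 3.4641)
-44 + Y(4, t(0))*S = -44 + (5 - (-2 - 1*0)²)*(2*√3) = -44 + (5 - (-2 + 0)²)*(2*√3) = -44 + (5 - 1*(-2)²)*(2*√3) = -44 + (5 - 1*4)*(2*√3) = -44 + (5 - 4)*(2*√3) = -44 + 1*(2*√3) = -44 + 2*√3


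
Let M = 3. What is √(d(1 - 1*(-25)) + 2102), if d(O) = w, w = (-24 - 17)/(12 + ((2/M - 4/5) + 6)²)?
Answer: √57295948493/5222 ≈ 45.838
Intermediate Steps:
w = -9225/10444 (w = (-24 - 17)/(12 + ((2/3 - 4/5) + 6)²) = -41/(12 + ((2*(⅓) - 4*⅕) + 6)²) = -41/(12 + ((⅔ - ⅘) + 6)²) = -41/(12 + (-2/15 + 6)²) = -41/(12 + (88/15)²) = -41/(12 + 7744/225) = -41/10444/225 = -41*225/10444 = -9225/10444 ≈ -0.88328)
d(O) = -9225/10444
√(d(1 - 1*(-25)) + 2102) = √(-9225/10444 + 2102) = √(21944063/10444) = √57295948493/5222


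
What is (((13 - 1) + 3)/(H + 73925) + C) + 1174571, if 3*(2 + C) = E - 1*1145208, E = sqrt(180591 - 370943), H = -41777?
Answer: 8495998433/10716 + 4*I*sqrt(11897)/3 ≈ 7.9283e+5 + 145.43*I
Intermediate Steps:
E = 4*I*sqrt(11897) (E = sqrt(-190352) = 4*I*sqrt(11897) ≈ 436.29*I)
C = -381738 + 4*I*sqrt(11897)/3 (C = -2 + (4*I*sqrt(11897) - 1*1145208)/3 = -2 + (4*I*sqrt(11897) - 1145208)/3 = -2 + (-1145208 + 4*I*sqrt(11897))/3 = -2 + (-381736 + 4*I*sqrt(11897)/3) = -381738 + 4*I*sqrt(11897)/3 ≈ -3.8174e+5 + 145.43*I)
(((13 - 1) + 3)/(H + 73925) + C) + 1174571 = (((13 - 1) + 3)/(-41777 + 73925) + (-381738 + 4*I*sqrt(11897)/3)) + 1174571 = ((12 + 3)/32148 + (-381738 + 4*I*sqrt(11897)/3)) + 1174571 = (15*(1/32148) + (-381738 + 4*I*sqrt(11897)/3)) + 1174571 = (5/10716 + (-381738 + 4*I*sqrt(11897)/3)) + 1174571 = (-4090704403/10716 + 4*I*sqrt(11897)/3) + 1174571 = 8495998433/10716 + 4*I*sqrt(11897)/3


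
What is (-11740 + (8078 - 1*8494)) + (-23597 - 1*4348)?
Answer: -40101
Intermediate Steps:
(-11740 + (8078 - 1*8494)) + (-23597 - 1*4348) = (-11740 + (8078 - 8494)) + (-23597 - 4348) = (-11740 - 416) - 27945 = -12156 - 27945 = -40101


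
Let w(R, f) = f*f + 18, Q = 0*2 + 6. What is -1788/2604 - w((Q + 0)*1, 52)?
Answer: -590823/217 ≈ -2722.7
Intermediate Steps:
Q = 6 (Q = 0 + 6 = 6)
w(R, f) = 18 + f² (w(R, f) = f² + 18 = 18 + f²)
-1788/2604 - w((Q + 0)*1, 52) = -1788/2604 - (18 + 52²) = -1788*1/2604 - (18 + 2704) = -149/217 - 1*2722 = -149/217 - 2722 = -590823/217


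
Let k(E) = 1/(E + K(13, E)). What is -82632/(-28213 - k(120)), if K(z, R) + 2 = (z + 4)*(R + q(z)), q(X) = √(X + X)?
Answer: 10839247229581056/3700838502264359 + 1404744*√26/3700838502264359 ≈ 2.9289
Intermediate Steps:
q(X) = √2*√X (q(X) = √(2*X) = √2*√X)
K(z, R) = -2 + (4 + z)*(R + √2*√z) (K(z, R) = -2 + (z + 4)*(R + √2*√z) = -2 + (4 + z)*(R + √2*√z))
k(E) = 1/(-2 + 17*√26 + 18*E) (k(E) = 1/(E + (-2 + 4*E + E*13 + √2*13^(3/2) + 4*√2*√13)) = 1/(E + (-2 + 4*E + 13*E + √2*(13*√13) + 4*√26)) = 1/(E + (-2 + 4*E + 13*E + 13*√26 + 4*√26)) = 1/(E + (-2 + 17*E + 17*√26)) = 1/(-2 + 17*√26 + 18*E))
-82632/(-28213 - k(120)) = -82632/(-28213 - 1/(-2 + 17*√26 + 18*120)) = -82632/(-28213 - 1/(-2 + 17*√26 + 2160)) = -82632/(-28213 - 1/(2158 + 17*√26))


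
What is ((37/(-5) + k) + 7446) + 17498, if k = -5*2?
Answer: 124633/5 ≈ 24927.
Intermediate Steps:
k = -10
((37/(-5) + k) + 7446) + 17498 = ((37/(-5) - 10) + 7446) + 17498 = ((-1/5*37 - 10) + 7446) + 17498 = ((-37/5 - 10) + 7446) + 17498 = (-87/5 + 7446) + 17498 = 37143/5 + 17498 = 124633/5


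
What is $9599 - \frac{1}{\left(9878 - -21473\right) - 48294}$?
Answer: $\frac{162635858}{16943} \approx 9599.0$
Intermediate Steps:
$9599 - \frac{1}{\left(9878 - -21473\right) - 48294} = 9599 - \frac{1}{\left(9878 + 21473\right) - 48294} = 9599 - \frac{1}{31351 - 48294} = 9599 - \frac{1}{-16943} = 9599 - - \frac{1}{16943} = 9599 + \frac{1}{16943} = \frac{162635858}{16943}$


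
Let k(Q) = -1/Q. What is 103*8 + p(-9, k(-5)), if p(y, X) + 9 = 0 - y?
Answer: 824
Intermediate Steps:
p(y, X) = -9 - y (p(y, X) = -9 + (0 - y) = -9 - y)
103*8 + p(-9, k(-5)) = 103*8 + (-9 - 1*(-9)) = 824 + (-9 + 9) = 824 + 0 = 824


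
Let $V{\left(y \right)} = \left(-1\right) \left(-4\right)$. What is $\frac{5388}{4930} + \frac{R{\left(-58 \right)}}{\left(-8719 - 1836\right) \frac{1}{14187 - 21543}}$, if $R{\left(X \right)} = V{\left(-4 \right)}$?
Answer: $\frac{20193066}{5203615} \approx 3.8806$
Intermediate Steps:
$V{\left(y \right)} = 4$
$R{\left(X \right)} = 4$
$\frac{5388}{4930} + \frac{R{\left(-58 \right)}}{\left(-8719 - 1836\right) \frac{1}{14187 - 21543}} = \frac{5388}{4930} + \frac{4}{\left(-8719 - 1836\right) \frac{1}{14187 - 21543}} = 5388 \cdot \frac{1}{4930} + \frac{4}{\left(-10555\right) \frac{1}{-7356}} = \frac{2694}{2465} + \frac{4}{\left(-10555\right) \left(- \frac{1}{7356}\right)} = \frac{2694}{2465} + \frac{4}{\frac{10555}{7356}} = \frac{2694}{2465} + 4 \cdot \frac{7356}{10555} = \frac{2694}{2465} + \frac{29424}{10555} = \frac{20193066}{5203615}$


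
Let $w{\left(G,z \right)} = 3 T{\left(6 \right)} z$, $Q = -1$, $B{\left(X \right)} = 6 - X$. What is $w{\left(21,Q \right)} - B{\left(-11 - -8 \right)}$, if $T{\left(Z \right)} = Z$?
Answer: $-27$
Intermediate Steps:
$w{\left(G,z \right)} = 18 z$ ($w{\left(G,z \right)} = 3 \cdot 6 z = 18 z$)
$w{\left(21,Q \right)} - B{\left(-11 - -8 \right)} = 18 \left(-1\right) - \left(6 - \left(-11 - -8\right)\right) = -18 - \left(6 - \left(-11 + 8\right)\right) = -18 - \left(6 - -3\right) = -18 - \left(6 + 3\right) = -18 - 9 = -27$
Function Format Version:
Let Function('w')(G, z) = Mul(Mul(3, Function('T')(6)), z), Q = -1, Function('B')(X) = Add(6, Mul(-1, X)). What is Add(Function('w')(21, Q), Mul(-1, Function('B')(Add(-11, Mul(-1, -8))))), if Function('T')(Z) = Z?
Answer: -27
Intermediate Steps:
Function('w')(G, z) = Mul(18, z) (Function('w')(G, z) = Mul(Mul(3, 6), z) = Mul(18, z))
Add(Function('w')(21, Q), Mul(-1, Function('B')(Add(-11, Mul(-1, -8))))) = Add(Mul(18, -1), Mul(-1, Add(6, Mul(-1, Add(-11, Mul(-1, -8)))))) = Add(-18, Mul(-1, Add(6, Mul(-1, Add(-11, 8))))) = Add(-18, Mul(-1, Add(6, Mul(-1, -3)))) = Add(-18, Mul(-1, Add(6, 3))) = Add(-18, Mul(-1, 9)) = Add(-18, -9) = -27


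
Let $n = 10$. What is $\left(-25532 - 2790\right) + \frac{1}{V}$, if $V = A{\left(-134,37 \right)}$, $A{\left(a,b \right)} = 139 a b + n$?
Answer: $- \frac{19518162945}{689152} \approx -28322.0$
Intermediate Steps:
$A{\left(a,b \right)} = 10 + 139 a b$ ($A{\left(a,b \right)} = 139 a b + 10 = 10 + 139 a b$)
$V = -689152$ ($V = 10 + 139 \left(-134\right) 37 = 10 - 689162 = -689152$)
$\left(-25532 - 2790\right) + \frac{1}{V} = \left(-25532 - 2790\right) + \frac{1}{-689152} = -28322 - \frac{1}{689152} = - \frac{19518162945}{689152}$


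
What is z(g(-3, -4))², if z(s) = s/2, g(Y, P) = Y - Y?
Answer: 0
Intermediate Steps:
g(Y, P) = 0
z(s) = s/2 (z(s) = s*(½) = s/2)
z(g(-3, -4))² = ((½)*0)² = 0² = 0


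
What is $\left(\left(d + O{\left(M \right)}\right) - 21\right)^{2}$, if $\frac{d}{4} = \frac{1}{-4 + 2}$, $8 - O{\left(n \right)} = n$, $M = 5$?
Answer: $400$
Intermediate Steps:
$O{\left(n \right)} = 8 - n$
$d = -2$ ($d = \frac{4}{-4 + 2} = \frac{4}{-2} = 4 \left(- \frac{1}{2}\right) = -2$)
$\left(\left(d + O{\left(M \right)}\right) - 21\right)^{2} = \left(\left(-2 + \left(8 - 5\right)\right) - 21\right)^{2} = \left(\left(-2 + 3\right) - 21\right)^{2} = \left(1 - 21\right)^{2} = \left(-20\right)^{2} = 400$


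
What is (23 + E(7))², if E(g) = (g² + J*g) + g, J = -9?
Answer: 256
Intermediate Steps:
E(g) = g² - 8*g (E(g) = (g² - 9*g) + g = g² - 8*g)
(23 + E(7))² = (23 + 7*(-8 + 7))² = (23 + 7*(-1))² = (23 - 7)² = 16² = 256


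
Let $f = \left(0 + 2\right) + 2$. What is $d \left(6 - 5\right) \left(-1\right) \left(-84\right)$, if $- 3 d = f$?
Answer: $-112$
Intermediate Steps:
$f = 4$ ($f = 2 + 2 = 4$)
$d = - \frac{4}{3}$ ($d = \left(- \frac{1}{3}\right) 4 = - \frac{4}{3} \approx -1.3333$)
$d \left(6 - 5\right) \left(-1\right) \left(-84\right) = - \frac{4 \left(6 - 5\right)}{3} \left(-1\right) \left(-84\right) = \left(- \frac{4}{3}\right) 1 \left(-1\right) \left(-84\right) = \left(- \frac{4}{3}\right) \left(-1\right) \left(-84\right) = \frac{4}{3} \left(-84\right) = -112$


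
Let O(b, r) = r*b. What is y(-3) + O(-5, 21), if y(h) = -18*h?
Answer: -51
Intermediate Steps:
O(b, r) = b*r
y(-3) + O(-5, 21) = -18*(-3) - 5*21 = 54 - 105 = -51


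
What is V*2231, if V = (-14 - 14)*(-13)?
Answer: 812084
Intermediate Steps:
V = 364 (V = -28*(-13) = 364)
V*2231 = 364*2231 = 812084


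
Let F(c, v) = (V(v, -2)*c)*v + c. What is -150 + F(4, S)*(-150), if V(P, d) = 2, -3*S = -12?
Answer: -5550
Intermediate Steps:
S = 4 (S = -⅓*(-12) = 4)
F(c, v) = c + 2*c*v (F(c, v) = (2*c)*v + c = 2*c*v + c = c + 2*c*v)
-150 + F(4, S)*(-150) = -150 + (4*(1 + 2*4))*(-150) = -150 + (4*(1 + 8))*(-150) = -150 + (4*9)*(-150) = -150 + 36*(-150) = -150 - 5400 = -5550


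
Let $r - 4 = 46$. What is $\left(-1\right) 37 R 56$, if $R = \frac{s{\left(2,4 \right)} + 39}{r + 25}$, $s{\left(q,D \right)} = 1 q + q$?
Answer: $- \frac{89096}{75} \approx -1187.9$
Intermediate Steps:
$r = 50$ ($r = 4 + 46 = 50$)
$s{\left(q,D \right)} = 2 q$ ($s{\left(q,D \right)} = q + q = 2 q$)
$R = \frac{43}{75}$ ($R = \frac{2 \cdot 2 + 39}{50 + 25} = \frac{4 + 39}{75} = 43 \cdot \frac{1}{75} = \frac{43}{75} \approx 0.57333$)
$\left(-1\right) 37 R 56 = \left(-1\right) 37 \cdot \frac{43}{75} \cdot 56 = \left(-37\right) \frac{43}{75} \cdot 56 = \left(- \frac{1591}{75}\right) 56 = - \frac{89096}{75}$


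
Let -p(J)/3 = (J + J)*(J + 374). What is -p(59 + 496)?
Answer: 3093570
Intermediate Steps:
p(J) = -6*J*(374 + J) (p(J) = -3*(J + J)*(J + 374) = -3*2*J*(374 + J) = -6*J*(374 + J))
-p(59 + 496) = -(-6)*(59 + 496)*(374 + (59 + 496)) = -(-6)*555*(374 + 555) = -(-6)*555*929 = -1*(-3093570) = 3093570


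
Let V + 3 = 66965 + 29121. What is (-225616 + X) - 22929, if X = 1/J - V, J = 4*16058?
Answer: -22136145695/64232 ≈ -3.4463e+5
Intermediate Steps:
V = 96083 (V = -3 + (66965 + 29121) = -3 + 96086 = 96083)
J = 64232
X = -6171603255/64232 (X = 1/64232 - 1*96083 = 1/64232 - 96083 = -6171603255/64232 ≈ -96083.)
(-225616 + X) - 22929 = (-225616 - 6171603255/64232) - 22929 = -20663370167/64232 - 22929 = -22136145695/64232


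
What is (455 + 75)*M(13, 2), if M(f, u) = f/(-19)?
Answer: -6890/19 ≈ -362.63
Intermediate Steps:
M(f, u) = -f/19 (M(f, u) = f*(-1/19) = -f/19)
(455 + 75)*M(13, 2) = (455 + 75)*(-1/19*13) = 530*(-13/19) = -6890/19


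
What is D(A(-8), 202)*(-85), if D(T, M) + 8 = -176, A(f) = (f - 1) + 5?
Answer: 15640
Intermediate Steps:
A(f) = 4 + f (A(f) = (-1 + f) + 5 = 4 + f)
D(T, M) = -184 (D(T, M) = -8 - 176 = -184)
D(A(-8), 202)*(-85) = -184*(-85) = 15640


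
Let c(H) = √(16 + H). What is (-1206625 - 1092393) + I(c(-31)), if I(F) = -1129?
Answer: -2300147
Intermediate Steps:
(-1206625 - 1092393) + I(c(-31)) = (-1206625 - 1092393) - 1129 = -2299018 - 1129 = -2300147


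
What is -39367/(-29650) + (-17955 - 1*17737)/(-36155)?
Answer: 496316337/214399150 ≈ 2.3149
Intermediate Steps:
-39367/(-29650) + (-17955 - 1*17737)/(-36155) = -39367*(-1/29650) + (-17955 - 17737)*(-1/36155) = 39367/29650 - 35692*(-1/36155) = 39367/29650 + 35692/36155 = 496316337/214399150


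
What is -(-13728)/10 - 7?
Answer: 6829/5 ≈ 1365.8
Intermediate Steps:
-(-13728)/10 - 7 = -208*(-33/5) - 7 = 6864/5 - 7 = 6829/5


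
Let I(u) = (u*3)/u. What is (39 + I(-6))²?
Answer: 1764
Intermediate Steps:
I(u) = 3 (I(u) = (3*u)/u = 3)
(39 + I(-6))² = (39 + 3)² = 42² = 1764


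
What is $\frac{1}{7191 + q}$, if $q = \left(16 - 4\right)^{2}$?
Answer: $\frac{1}{7335} \approx 0.00013633$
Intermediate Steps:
$q = 144$ ($q = 12^{2} = 144$)
$\frac{1}{7191 + q} = \frac{1}{7191 + 144} = \frac{1}{7335}$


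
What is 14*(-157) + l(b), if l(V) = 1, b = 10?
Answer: -2197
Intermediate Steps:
14*(-157) + l(b) = 14*(-157) + 1 = -2198 + 1 = -2197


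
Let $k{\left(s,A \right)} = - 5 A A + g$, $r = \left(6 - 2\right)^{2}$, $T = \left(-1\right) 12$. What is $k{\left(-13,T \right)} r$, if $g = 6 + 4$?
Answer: $-11360$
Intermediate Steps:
$T = -12$
$r = 16$ ($r = 4^{2} = 16$)
$g = 10$
$k{\left(s,A \right)} = 10 - 5 A^{2}$ ($k{\left(s,A \right)} = - 5 A A + 10 = - 5 A^{2} + 10 = 10 - 5 A^{2}$)
$k{\left(-13,T \right)} r = \left(10 - 5 \left(-12\right)^{2}\right) 16 = \left(10 - 720\right) 16 = \left(-710\right) 16 = -11360$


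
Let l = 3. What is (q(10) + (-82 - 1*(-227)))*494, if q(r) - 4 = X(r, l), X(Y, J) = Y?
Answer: 78546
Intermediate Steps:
q(r) = 4 + r
(q(10) + (-82 - 1*(-227)))*494 = ((4 + 10) + (-82 - 1*(-227)))*494 = (14 + (-82 + 227))*494 = (14 + 145)*494 = 159*494 = 78546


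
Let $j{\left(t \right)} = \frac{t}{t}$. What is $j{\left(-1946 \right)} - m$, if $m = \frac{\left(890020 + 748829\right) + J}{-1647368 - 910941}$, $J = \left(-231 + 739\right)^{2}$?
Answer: $\frac{4455222}{2558309} \approx 1.7415$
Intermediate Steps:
$j{\left(t \right)} = 1$
$J = 258064$ ($J = 508^{2} = 258064$)
$m = - \frac{1896913}{2558309}$ ($m = \frac{\left(890020 + 748829\right) + 258064}{-1647368 - 910941} = \frac{1638849 + 258064}{-2558309} = 1896913 \left(- \frac{1}{2558309}\right) = - \frac{1896913}{2558309} \approx -0.74147$)
$j{\left(-1946 \right)} - m = 1 - - \frac{1896913}{2558309} = 1 + \frac{1896913}{2558309} = \frac{4455222}{2558309}$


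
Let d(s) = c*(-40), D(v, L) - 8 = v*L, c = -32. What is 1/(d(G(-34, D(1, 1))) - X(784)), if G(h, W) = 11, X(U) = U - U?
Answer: 1/1280 ≈ 0.00078125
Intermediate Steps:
D(v, L) = 8 + L*v (D(v, L) = 8 + v*L = 8 + L*v)
X(U) = 0
d(s) = 1280 (d(s) = -32*(-40) = 1280)
1/(d(G(-34, D(1, 1))) - X(784)) = 1/(1280 - 1*0) = 1/(1280 + 0) = 1/1280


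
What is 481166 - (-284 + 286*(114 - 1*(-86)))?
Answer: 424250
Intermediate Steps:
481166 - (-284 + 286*(114 - 1*(-86))) = 481166 - (-284 + 286*(114 + 86)) = 481166 - (-284 + 286*200) = 481166 - (-284 + 57200) = 481166 - 1*56916 = 481166 - 56916 = 424250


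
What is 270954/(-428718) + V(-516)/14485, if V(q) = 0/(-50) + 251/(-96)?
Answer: -62814233743/99359683680 ≈ -0.63219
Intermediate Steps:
V(q) = -251/96 (V(q) = 0*(-1/50) + 251*(-1/96) = 0 - 251/96 = -251/96)
270954/(-428718) + V(-516)/14485 = 270954/(-428718) - 251/96/14485 = 270954*(-1/428718) - 251/96*1/14485 = -45159/71453 - 251/1390560 = -62814233743/99359683680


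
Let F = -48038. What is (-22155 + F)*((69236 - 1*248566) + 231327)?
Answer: -3649825421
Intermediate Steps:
(-22155 + F)*((69236 - 1*248566) + 231327) = (-22155 - 48038)*((69236 - 1*248566) + 231327) = -70193*((69236 - 248566) + 231327) = -70193*(-179330 + 231327) = -70193*51997 = -3649825421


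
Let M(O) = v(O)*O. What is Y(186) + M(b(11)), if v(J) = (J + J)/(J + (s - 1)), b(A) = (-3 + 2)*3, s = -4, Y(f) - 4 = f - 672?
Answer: -1937/4 ≈ -484.25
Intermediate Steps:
Y(f) = -668 + f (Y(f) = 4 + (f - 672) = 4 + (-672 + f) = -668 + f)
b(A) = -3 (b(A) = -1*3 = -3)
v(J) = 2*J/(-5 + J) (v(J) = (J + J)/(J + (-4 - 1)) = (2*J)/(J - 5) = (2*J)/(-5 + J) = 2*J/(-5 + J))
M(O) = 2*O²/(-5 + O) (M(O) = (2*O/(-5 + O))*O = 2*O²/(-5 + O))
Y(186) + M(b(11)) = (-668 + 186) + 2*(-3)²/(-5 - 3) = -482 + 2*9/(-8) = -482 + 2*9*(-⅛) = -482 - 9/4 = -1937/4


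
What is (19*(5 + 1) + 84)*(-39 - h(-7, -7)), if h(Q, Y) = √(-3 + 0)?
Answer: -7722 - 198*I*√3 ≈ -7722.0 - 342.95*I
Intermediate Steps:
h(Q, Y) = I*√3 (h(Q, Y) = √(-3) = I*√3)
(19*(5 + 1) + 84)*(-39 - h(-7, -7)) = (19*(5 + 1) + 84)*(-39 - I*√3) = (19*6 + 84)*(-39 - I*√3) = (114 + 84)*(-39 - I*√3) = 198*(-39 - I*√3) = -7722 - 198*I*√3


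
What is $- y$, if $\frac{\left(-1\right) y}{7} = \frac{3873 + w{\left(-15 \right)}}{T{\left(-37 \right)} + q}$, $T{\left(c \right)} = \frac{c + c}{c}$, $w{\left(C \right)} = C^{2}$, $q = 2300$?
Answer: $\frac{14343}{1151} \approx 12.461$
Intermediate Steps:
$T{\left(c \right)} = 2$ ($T{\left(c \right)} = \frac{2 c}{c} = 2$)
$y = - \frac{14343}{1151}$ ($y = - 7 \frac{3873 + \left(-15\right)^{2}}{2 + 2300} = - 7 \frac{3873 + 225}{2302} = - 7 \cdot 4098 \cdot \frac{1}{2302} = \left(-7\right) \frac{2049}{1151} = - \frac{14343}{1151} \approx -12.461$)
$- y = \left(-1\right) \left(- \frac{14343}{1151}\right) = \frac{14343}{1151}$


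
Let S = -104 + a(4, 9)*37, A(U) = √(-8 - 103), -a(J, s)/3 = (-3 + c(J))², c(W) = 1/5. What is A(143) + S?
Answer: -24356/25 + I*√111 ≈ -974.24 + 10.536*I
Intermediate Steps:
c(W) = ⅕
a(J, s) = -588/25 (a(J, s) = -3*(-3 + ⅕)² = -3*(-14/5)² = -3*196/25 = -588/25)
A(U) = I*√111 (A(U) = √(-111) = I*√111)
S = -24356/25 (S = -104 - 588/25*37 = -104 - 21756/25 = -24356/25 ≈ -974.24)
A(143) + S = I*√111 - 24356/25 = -24356/25 + I*√111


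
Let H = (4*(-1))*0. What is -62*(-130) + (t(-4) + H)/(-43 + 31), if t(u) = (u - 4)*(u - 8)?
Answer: 8052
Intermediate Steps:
H = 0 (H = -4*0 = 0)
t(u) = (-8 + u)*(-4 + u) (t(u) = (-4 + u)*(-8 + u) = (-8 + u)*(-4 + u))
-62*(-130) + (t(-4) + H)/(-43 + 31) = -62*(-130) + ((32 + (-4)² - 12*(-4)) + 0)/(-43 + 31) = 8060 + ((32 + 16 + 48) + 0)/(-12) = 8060 + (96 + 0)*(-1/12) = 8060 + 96*(-1/12) = 8060 - 8 = 8052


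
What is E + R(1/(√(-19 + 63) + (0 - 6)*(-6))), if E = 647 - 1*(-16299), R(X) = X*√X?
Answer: 16946 + √2/(4*(18 + √11)^(3/2)) ≈ 16946.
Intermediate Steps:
R(X) = X^(3/2)
E = 16946 (E = 647 + 16299 = 16946)
E + R(1/(√(-19 + 63) + (0 - 6)*(-6))) = 16946 + (1/(√(-19 + 63) + (0 - 6)*(-6)))^(3/2) = 16946 + (1/(√44 - 6*(-6)))^(3/2) = 16946 + (1/(2*√11 + 36))^(3/2) = 16946 + (1/(36 + 2*√11))^(3/2) = 16946 + (36 + 2*√11)^(-3/2)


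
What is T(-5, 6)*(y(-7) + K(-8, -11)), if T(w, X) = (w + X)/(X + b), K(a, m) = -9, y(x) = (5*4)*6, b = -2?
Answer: 111/4 ≈ 27.750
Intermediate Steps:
y(x) = 120 (y(x) = 20*6 = 120)
T(w, X) = (X + w)/(-2 + X) (T(w, X) = (w + X)/(X - 2) = (X + w)/(-2 + X))
T(-5, 6)*(y(-7) + K(-8, -11)) = ((6 - 5)/(-2 + 6))*(120 - 9) = (1/4)*111 = ((¼)*1)*111 = (¼)*111 = 111/4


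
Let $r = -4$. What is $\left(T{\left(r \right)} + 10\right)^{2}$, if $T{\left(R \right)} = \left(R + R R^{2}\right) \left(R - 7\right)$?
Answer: $574564$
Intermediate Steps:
$T{\left(R \right)} = \left(-7 + R\right) \left(R + R^{3}\right)$ ($T{\left(R \right)} = \left(R + R^{3}\right) \left(-7 + R\right) = \left(-7 + R\right) \left(R + R^{3}\right)$)
$\left(T{\left(r \right)} + 10\right)^{2} = \left(- 4 \left(-7 - 4 + \left(-4\right)^{3} - 7 \left(-4\right)^{2}\right) + 10\right)^{2} = \left(- 4 \left(-7 - 4 - 64 - 112\right) + 10\right)^{2} = \left(\left(-4\right) \left(-187\right) + 10\right)^{2} = \left(748 + 10\right)^{2} = 758^{2} = 574564$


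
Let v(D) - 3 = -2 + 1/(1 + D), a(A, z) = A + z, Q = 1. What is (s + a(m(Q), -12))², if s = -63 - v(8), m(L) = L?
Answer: 456976/81 ≈ 5641.7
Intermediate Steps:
v(D) = 1 + 1/(1 + D) (v(D) = 3 + (-2 + 1/(1 + D)) = 1 + 1/(1 + D))
s = -577/9 (s = -63 - (2 + 8)/(1 + 8) = -63 - 10/9 = -577/9 ≈ -64.111)
(s + a(m(Q), -12))² = (-577/9 + (1 - 12))² = (-577/9 - 11)² = (-676/9)² = 456976/81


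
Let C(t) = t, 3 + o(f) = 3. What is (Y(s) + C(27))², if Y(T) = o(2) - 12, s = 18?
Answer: 225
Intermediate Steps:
o(f) = 0 (o(f) = -3 + 3 = 0)
Y(T) = -12 (Y(T) = 0 - 12 = -12)
(Y(s) + C(27))² = (-12 + 27)² = 15² = 225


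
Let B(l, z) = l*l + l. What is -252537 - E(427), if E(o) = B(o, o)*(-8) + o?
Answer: 1209084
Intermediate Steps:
B(l, z) = l + l² (B(l, z) = l² + l = l + l²)
E(o) = o - 8*o*(1 + o) (E(o) = (o*(1 + o))*(-8) + o = -8*o*(1 + o) + o = o - 8*o*(1 + o))
-252537 - E(427) = -252537 - 427*(-7 - 8*427) = -252537 - 427*(-7 - 3416) = -252537 - 427*(-3423) = -252537 - 1*(-1461621) = -252537 + 1461621 = 1209084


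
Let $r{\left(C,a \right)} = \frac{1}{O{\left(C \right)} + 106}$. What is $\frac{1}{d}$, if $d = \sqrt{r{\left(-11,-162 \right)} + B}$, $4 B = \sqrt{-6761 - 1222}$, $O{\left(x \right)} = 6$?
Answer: $\frac{4 \sqrt{7}}{\sqrt{1 + 84 i \sqrt{887}}} \approx 0.14964 - 0.14958 i$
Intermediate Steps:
$r{\left(C,a \right)} = \frac{1}{112}$ ($r{\left(C,a \right)} = \frac{1}{6 + 106} = \frac{1}{112}$)
$B = \frac{3 i \sqrt{887}}{4}$ ($B = \frac{\sqrt{-6761 - 1222}}{4} = \frac{\sqrt{-7983}}{4} = \frac{3 i \sqrt{887}}{4} \approx 22.337 i$)
$d = \sqrt{\frac{1}{112} + \frac{3 i \sqrt{887}}{4}} \approx 3.3426 + 3.3413 i$
$\frac{1}{d} = \frac{1}{\frac{1}{28} \sqrt{7 + 588 i \sqrt{887}}} = \frac{28}{\sqrt{7 + 588 i \sqrt{887}}}$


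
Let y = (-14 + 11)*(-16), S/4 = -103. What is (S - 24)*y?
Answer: -20928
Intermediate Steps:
S = -412 (S = 4*(-103) = -412)
y = 48 (y = -3*(-16) = 48)
(S - 24)*y = (-412 - 24)*48 = -436*48 = -20928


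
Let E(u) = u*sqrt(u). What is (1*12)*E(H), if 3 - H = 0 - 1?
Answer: 96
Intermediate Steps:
H = 4 (H = 3 - (0 - 1) = 3 - 1*(-1) = 3 + 1 = 4)
E(u) = u**(3/2)
(1*12)*E(H) = (1*12)*4**(3/2) = 12*8 = 96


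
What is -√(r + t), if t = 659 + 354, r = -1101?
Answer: -2*I*√22 ≈ -9.3808*I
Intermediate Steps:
t = 1013
-√(r + t) = -√(-1101 + 1013) = -√(-88) = -2*I*√22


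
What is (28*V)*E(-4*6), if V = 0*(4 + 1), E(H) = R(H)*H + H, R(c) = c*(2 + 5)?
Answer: 0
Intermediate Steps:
R(c) = 7*c (R(c) = c*7 = 7*c)
E(H) = H + 7*H² (E(H) = (7*H)*H + H = 7*H² + H = H + 7*H²)
V = 0 (V = 0*5 = 0)
(28*V)*E(-4*6) = (28*0)*((-4*6)*(1 + 7*(-4*6))) = 0*(-24*(1 + 7*(-24))) = 0*(-24*(1 - 168)) = 0*(-24*(-167)) = 0*4008 = 0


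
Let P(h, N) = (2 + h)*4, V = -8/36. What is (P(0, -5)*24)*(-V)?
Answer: 128/3 ≈ 42.667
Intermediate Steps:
V = -2/9 (V = -8*1/36 = -2/9 ≈ -0.22222)
P(h, N) = 8 + 4*h
(P(0, -5)*24)*(-V) = ((8 + 4*0)*24)*(-1*(-2/9)) = ((8 + 0)*24)*(2/9) = (8*24)*(2/9) = 192*(2/9) = 128/3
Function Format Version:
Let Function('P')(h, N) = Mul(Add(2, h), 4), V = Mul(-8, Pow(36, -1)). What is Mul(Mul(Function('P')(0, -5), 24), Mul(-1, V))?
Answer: Rational(128, 3) ≈ 42.667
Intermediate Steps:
V = Rational(-2, 9) (V = Mul(-8, Rational(1, 36)) = Rational(-2, 9) ≈ -0.22222)
Function('P')(h, N) = Add(8, Mul(4, h))
Mul(Mul(Function('P')(0, -5), 24), Mul(-1, V)) = Mul(Mul(Add(8, Mul(4, 0)), 24), Mul(-1, Rational(-2, 9))) = Mul(Mul(Add(8, 0), 24), Rational(2, 9)) = Mul(Mul(8, 24), Rational(2, 9)) = Mul(192, Rational(2, 9)) = Rational(128, 3)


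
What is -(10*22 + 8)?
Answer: -228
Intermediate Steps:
-(10*22 + 8) = -(220 + 8) = -1*228 = -228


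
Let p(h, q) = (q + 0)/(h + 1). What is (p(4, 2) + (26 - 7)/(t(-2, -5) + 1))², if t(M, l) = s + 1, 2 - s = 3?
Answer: 9409/25 ≈ 376.36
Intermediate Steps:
p(h, q) = q/(1 + h)
s = -1 (s = 2 - 1*3 = 2 - 3 = -1)
t(M, l) = 0 (t(M, l) = -1 + 1 = 0)
(p(4, 2) + (26 - 7)/(t(-2, -5) + 1))² = (2/(1 + 4) + (26 - 7)/(0 + 1))² = (2/5 + 19/1)² = (2*(⅕) + 19*1)² = (⅖ + 19)² = (97/5)² = 9409/25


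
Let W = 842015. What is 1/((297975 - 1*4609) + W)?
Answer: 1/1135381 ≈ 8.8076e-7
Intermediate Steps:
1/((297975 - 1*4609) + W) = 1/((297975 - 1*4609) + 842015) = 1/((297975 - 4609) + 842015) = 1/(293366 + 842015) = 1/1135381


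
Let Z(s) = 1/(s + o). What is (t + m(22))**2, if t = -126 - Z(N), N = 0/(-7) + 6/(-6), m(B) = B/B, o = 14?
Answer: 2643876/169 ≈ 15644.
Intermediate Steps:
m(B) = 1
N = -1 (N = 0*(-1/7) + 6*(-1/6) = 0 - 1 = -1)
Z(s) = 1/(14 + s) (Z(s) = 1/(s + 14) = 1/(14 + s))
t = -1639/13 (t = -126 - 1/(14 - 1) = -126 - 1/13 = -1639/13 ≈ -126.08)
(t + m(22))**2 = (-1639/13 + 1)**2 = (-1626/13)**2 = 2643876/169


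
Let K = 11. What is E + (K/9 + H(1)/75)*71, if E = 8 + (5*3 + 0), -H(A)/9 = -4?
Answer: 32368/225 ≈ 143.86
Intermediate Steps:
H(A) = 36 (H(A) = -9*(-4) = 36)
E = 23 (E = 8 + (15 + 0) = 8 + 15 = 23)
E + (K/9 + H(1)/75)*71 = 23 + (11/9 + 36/75)*71 = 23 + (11*(⅑) + 36*(1/75))*71 = 23 + (11/9 + 12/25)*71 = 23 + (383/225)*71 = 23 + 27193/225 = 32368/225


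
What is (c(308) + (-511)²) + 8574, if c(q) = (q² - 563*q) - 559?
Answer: 190596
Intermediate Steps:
c(q) = -559 + q² - 563*q
(c(308) + (-511)²) + 8574 = ((-559 + 308² - 563*308) + (-511)²) + 8574 = ((-559 + 94864 - 173404) + 261121) + 8574 = (-79099 + 261121) + 8574 = 182022 + 8574 = 190596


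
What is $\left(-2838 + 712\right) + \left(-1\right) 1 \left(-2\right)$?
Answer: $-2124$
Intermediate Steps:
$\left(-2838 + 712\right) + \left(-1\right) 1 \left(-2\right) = -2126 - -2 = -2126 + 2 = -2124$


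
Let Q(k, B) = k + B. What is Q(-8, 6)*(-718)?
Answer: 1436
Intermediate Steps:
Q(k, B) = B + k
Q(-8, 6)*(-718) = (6 - 8)*(-718) = -2*(-718) = 1436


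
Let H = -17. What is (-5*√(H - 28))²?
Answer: -1125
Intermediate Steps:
(-5*√(H - 28))² = (-5*√(-17 - 28))² = (-15*I*√5)² = -1125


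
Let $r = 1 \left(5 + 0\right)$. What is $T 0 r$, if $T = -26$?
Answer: $0$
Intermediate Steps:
$r = 5$ ($r = 1 \cdot 5 = 5$)
$T 0 r = \left(-26\right) 0 \cdot 5 = 0 \cdot 5 = 0$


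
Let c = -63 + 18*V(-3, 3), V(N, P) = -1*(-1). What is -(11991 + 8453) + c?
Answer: -20489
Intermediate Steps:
V(N, P) = 1
c = -45 (c = -63 + 18*1 = -63 + 18 = -45)
-(11991 + 8453) + c = -(11991 + 8453) - 45 = -1*20444 - 45 = -20444 - 45 = -20489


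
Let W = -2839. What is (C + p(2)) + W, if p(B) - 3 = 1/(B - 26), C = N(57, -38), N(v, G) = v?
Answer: -66697/24 ≈ -2779.0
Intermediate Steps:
C = 57
p(B) = 3 + 1/(-26 + B) (p(B) = 3 + 1/(B - 26) = 3 + 1/(-26 + B))
(C + p(2)) + W = (57 + (-77 + 3*2)/(-26 + 2)) - 2839 = (57 + (-77 + 6)/(-24)) - 2839 = (57 - 1/24*(-71)) - 2839 = (57 + 71/24) - 2839 = 1439/24 - 2839 = -66697/24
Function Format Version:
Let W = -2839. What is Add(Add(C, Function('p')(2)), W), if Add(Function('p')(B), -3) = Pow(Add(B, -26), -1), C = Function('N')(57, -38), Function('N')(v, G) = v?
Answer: Rational(-66697, 24) ≈ -2779.0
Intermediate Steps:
C = 57
Function('p')(B) = Add(3, Pow(Add(-26, B), -1)) (Function('p')(B) = Add(3, Pow(Add(B, -26), -1)) = Add(3, Pow(Add(-26, B), -1)))
Add(Add(C, Function('p')(2)), W) = Add(Add(57, Mul(Pow(Add(-26, 2), -1), Add(-77, Mul(3, 2)))), -2839) = Add(Add(57, Mul(Pow(-24, -1), Add(-77, 6))), -2839) = Add(Add(57, Mul(Rational(-1, 24), -71)), -2839) = Add(Add(57, Rational(71, 24)), -2839) = Add(Rational(1439, 24), -2839) = Rational(-66697, 24)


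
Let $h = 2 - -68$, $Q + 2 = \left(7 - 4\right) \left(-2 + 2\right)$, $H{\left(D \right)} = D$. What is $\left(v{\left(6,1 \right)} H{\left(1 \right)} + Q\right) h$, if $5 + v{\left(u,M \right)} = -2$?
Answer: $-630$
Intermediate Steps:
$v{\left(u,M \right)} = -7$ ($v{\left(u,M \right)} = -5 - 2 = -7$)
$Q = -2$ ($Q = -2 + \left(7 - 4\right) \left(-2 + 2\right) = -2 + 3 \cdot 0 = -2 + 0 = -2$)
$h = 70$ ($h = 2 + 68 = 70$)
$\left(v{\left(6,1 \right)} H{\left(1 \right)} + Q\right) h = \left(\left(-7\right) 1 - 2\right) 70 = \left(-7 - 2\right) 70 = \left(-9\right) 70 = -630$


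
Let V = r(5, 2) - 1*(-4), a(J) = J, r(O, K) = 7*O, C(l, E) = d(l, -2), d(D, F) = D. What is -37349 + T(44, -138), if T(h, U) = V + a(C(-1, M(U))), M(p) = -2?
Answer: -37311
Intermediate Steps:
C(l, E) = l
V = 39 (V = 7*5 - 1*(-4) = 35 + 4 = 39)
T(h, U) = 38 (T(h, U) = 39 - 1 = 38)
-37349 + T(44, -138) = -37349 + 38 = -37311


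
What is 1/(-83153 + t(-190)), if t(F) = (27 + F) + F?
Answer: -1/83506 ≈ -1.1975e-5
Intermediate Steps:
t(F) = 27 + 2*F
1/(-83153 + t(-190)) = 1/(-83153 + (27 + 2*(-190))) = 1/(-83153 + (27 - 380)) = 1/(-83153 - 353) = 1/(-83506) = -1/83506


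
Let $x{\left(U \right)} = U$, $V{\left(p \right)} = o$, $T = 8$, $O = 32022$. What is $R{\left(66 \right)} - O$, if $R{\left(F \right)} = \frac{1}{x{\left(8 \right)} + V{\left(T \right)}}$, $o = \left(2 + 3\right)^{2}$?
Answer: $- \frac{1056725}{33} \approx -32022.0$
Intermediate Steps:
$o = 25$ ($o = 5^{2} = 25$)
$V{\left(p \right)} = 25$
$R{\left(F \right)} = \frac{1}{33}$ ($R{\left(F \right)} = \frac{1}{8 + 25} = \frac{1}{33}$)
$R{\left(66 \right)} - O = \frac{1}{33} - 32022 = - \frac{1056725}{33}$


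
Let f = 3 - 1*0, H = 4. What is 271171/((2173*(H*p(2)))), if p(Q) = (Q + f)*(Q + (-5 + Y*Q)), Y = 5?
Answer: 271171/304220 ≈ 0.89137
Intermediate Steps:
f = 3 (f = 3 + 0 = 3)
p(Q) = (-5 + 6*Q)*(3 + Q) (p(Q) = (Q + 3)*(Q + (-5 + 5*Q)) = (3 + Q)*(-5 + 6*Q) = (-5 + 6*Q)*(3 + Q))
271171/((2173*(H*p(2)))) = 271171/((2173*(4*(-15 + 6*2² + 13*2)))) = 271171/((2173*(4*(-15 + 6*4 + 26)))) = 271171/((2173*(4*(-15 + 24 + 26)))) = 271171/((2173*(4*35))) = 271171/((2173*140)) = 271171/304220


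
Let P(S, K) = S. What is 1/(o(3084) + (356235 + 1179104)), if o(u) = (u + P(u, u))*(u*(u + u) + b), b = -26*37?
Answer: 1/117323988539 ≈ 8.5234e-12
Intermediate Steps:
b = -962
o(u) = 2*u*(-962 + 2*u**2) (o(u) = (u + u)*(u*(u + u) - 962) = (2*u)*(u*(2*u) - 962) = (2*u)*(2*u**2 - 962) = (2*u)*(-962 + 2*u**2) = 2*u*(-962 + 2*u**2))
1/(o(3084) + (356235 + 1179104)) = 1/(4*3084*(-481 + 3084**2) + (356235 + 1179104)) = 1/(4*3084*(-481 + 9511056) + 1535339) = 1/(4*3084*9510575 + 1535339) = 1/(117322453200 + 1535339) = 1/117323988539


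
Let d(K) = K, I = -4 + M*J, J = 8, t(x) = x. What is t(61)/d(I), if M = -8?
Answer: -61/68 ≈ -0.89706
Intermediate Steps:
I = -68 (I = -4 - 8*8 = -4 - 64 = -68)
t(61)/d(I) = 61/(-68) = 61*(-1/68) = -61/68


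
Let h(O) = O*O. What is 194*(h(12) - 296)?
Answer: -29488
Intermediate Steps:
h(O) = O**2
194*(h(12) - 296) = 194*(12**2 - 296) = 194*(144 - 296) = 194*(-152) = -29488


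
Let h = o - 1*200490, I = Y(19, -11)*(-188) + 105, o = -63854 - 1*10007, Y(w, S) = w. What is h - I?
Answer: -270884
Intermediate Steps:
o = -73861 (o = -63854 - 10007 = -73861)
I = -3467 (I = 19*(-188) + 105 = -3572 + 105 = -3467)
h = -274351 (h = -73861 - 1*200490 = -73861 - 200490 = -274351)
h - I = -274351 - 1*(-3467) = -274351 + 3467 = -270884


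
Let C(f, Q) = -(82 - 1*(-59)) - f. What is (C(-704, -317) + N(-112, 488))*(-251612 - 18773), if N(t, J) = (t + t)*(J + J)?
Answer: 58960423485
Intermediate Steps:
N(t, J) = 4*J*t (N(t, J) = (2*t)*(2*J) = 4*J*t)
C(f, Q) = -141 - f (C(f, Q) = -(82 + 59) - f = -1*141 - f = -141 - f)
(C(-704, -317) + N(-112, 488))*(-251612 - 18773) = ((-141 - 1*(-704)) + 4*488*(-112))*(-251612 - 18773) = ((-141 + 704) - 218624)*(-270385) = (563 - 218624)*(-270385) = -218061*(-270385) = 58960423485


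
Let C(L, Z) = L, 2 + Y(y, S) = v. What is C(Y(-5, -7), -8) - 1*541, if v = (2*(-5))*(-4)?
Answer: -503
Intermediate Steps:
v = 40 (v = -10*(-4) = 40)
Y(y, S) = 38 (Y(y, S) = -2 + 40 = 38)
C(Y(-5, -7), -8) - 1*541 = 38 - 1*541 = 38 - 541 = -503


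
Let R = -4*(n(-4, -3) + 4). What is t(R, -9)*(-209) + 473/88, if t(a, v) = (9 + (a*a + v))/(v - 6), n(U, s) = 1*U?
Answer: 43/8 ≈ 5.3750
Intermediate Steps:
n(U, s) = U
R = 0 (R = -4*(-4 + 4) = -4*0 = 0)
t(a, v) = (9 + v + a**2)/(-6 + v) (t(a, v) = (9 + (a**2 + v))/(-6 + v) = (9 + (v + a**2))/(-6 + v) = (9 + v + a**2)/(-6 + v))
t(R, -9)*(-209) + 473/88 = ((9 - 9 + 0**2)/(-6 - 9))*(-209) + 473/88 = ((9 - 9 + 0)/(-15))*(-209) + 473*(1/88) = -1/15*0*(-209) + 43/8 = 0*(-209) + 43/8 = 0 + 43/8 = 43/8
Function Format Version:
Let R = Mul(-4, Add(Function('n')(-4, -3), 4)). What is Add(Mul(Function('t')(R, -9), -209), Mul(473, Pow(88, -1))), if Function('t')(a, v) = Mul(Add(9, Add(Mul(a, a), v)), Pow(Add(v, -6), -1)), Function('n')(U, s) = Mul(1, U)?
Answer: Rational(43, 8) ≈ 5.3750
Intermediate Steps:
Function('n')(U, s) = U
R = 0 (R = Mul(-4, Add(-4, 4)) = Mul(-4, 0) = 0)
Function('t')(a, v) = Mul(Pow(Add(-6, v), -1), Add(9, v, Pow(a, 2))) (Function('t')(a, v) = Mul(Add(9, Add(Pow(a, 2), v)), Pow(Add(-6, v), -1)) = Mul(Add(9, Add(v, Pow(a, 2))), Pow(Add(-6, v), -1)) = Mul(Add(9, v, Pow(a, 2)), Pow(Add(-6, v), -1)) = Mul(Pow(Add(-6, v), -1), Add(9, v, Pow(a, 2))))
Add(Mul(Function('t')(R, -9), -209), Mul(473, Pow(88, -1))) = Add(Mul(Mul(Pow(Add(-6, -9), -1), Add(9, -9, Pow(0, 2))), -209), Mul(473, Pow(88, -1))) = Add(Mul(Mul(Pow(-15, -1), Add(9, -9, 0)), -209), Mul(473, Rational(1, 88))) = Add(Mul(Mul(Rational(-1, 15), 0), -209), Rational(43, 8)) = Add(Mul(0, -209), Rational(43, 8)) = Add(0, Rational(43, 8)) = Rational(43, 8)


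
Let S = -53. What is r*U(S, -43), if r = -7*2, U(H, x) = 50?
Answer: -700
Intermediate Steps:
r = -14
r*U(S, -43) = -14*50 = -700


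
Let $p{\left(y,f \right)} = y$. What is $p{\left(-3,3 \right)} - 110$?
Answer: $-113$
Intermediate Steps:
$p{\left(-3,3 \right)} - 110 = -3 - 110 = -113$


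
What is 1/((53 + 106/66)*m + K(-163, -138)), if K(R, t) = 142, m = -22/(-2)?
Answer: 3/2228 ≈ 0.0013465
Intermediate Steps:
m = 11 (m = -22*(-1/2) = 11)
1/((53 + 106/66)*m + K(-163, -138)) = 1/((53 + 106/66)*11 + 142) = 1/((53 + 106*(1/66))*11 + 142) = 1/((53 + 53/33)*11 + 142) = 1/((1802/33)*11 + 142) = 1/(1802/3 + 142) = 1/(2228/3) = 3/2228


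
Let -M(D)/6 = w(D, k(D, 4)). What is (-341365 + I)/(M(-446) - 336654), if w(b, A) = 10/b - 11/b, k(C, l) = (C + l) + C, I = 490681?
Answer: -11099156/25024615 ≈ -0.44353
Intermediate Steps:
k(C, l) = l + 2*C
w(b, A) = -1/b
M(D) = 6/D (M(D) = -(-6)/D = 6/D)
(-341365 + I)/(M(-446) - 336654) = (-341365 + 490681)/(6/(-446) - 336654) = 149316/(6*(-1/446) - 336654) = 149316/(-3/223 - 336654) = 149316/(-75073845/223) = 149316*(-223/75073845) = -11099156/25024615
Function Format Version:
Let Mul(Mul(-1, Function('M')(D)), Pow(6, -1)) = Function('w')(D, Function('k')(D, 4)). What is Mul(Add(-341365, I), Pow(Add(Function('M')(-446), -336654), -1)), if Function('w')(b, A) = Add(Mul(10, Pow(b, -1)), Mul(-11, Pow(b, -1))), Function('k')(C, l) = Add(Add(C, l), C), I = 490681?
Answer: Rational(-11099156, 25024615) ≈ -0.44353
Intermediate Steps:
Function('k')(C, l) = Add(l, Mul(2, C))
Function('w')(b, A) = Mul(-1, Pow(b, -1))
Function('M')(D) = Mul(6, Pow(D, -1)) (Function('M')(D) = Mul(-6, Mul(-1, Pow(D, -1))) = Mul(6, Pow(D, -1)))
Mul(Add(-341365, I), Pow(Add(Function('M')(-446), -336654), -1)) = Mul(Add(-341365, 490681), Pow(Add(Mul(6, Pow(-446, -1)), -336654), -1)) = Mul(149316, Pow(Add(Mul(6, Rational(-1, 446)), -336654), -1)) = Mul(149316, Pow(Add(Rational(-3, 223), -336654), -1)) = Mul(149316, Pow(Rational(-75073845, 223), -1)) = Mul(149316, Rational(-223, 75073845)) = Rational(-11099156, 25024615)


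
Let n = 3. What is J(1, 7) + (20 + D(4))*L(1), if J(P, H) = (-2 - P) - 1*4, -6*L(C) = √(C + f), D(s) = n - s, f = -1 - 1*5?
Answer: -7 - 19*I*√5/6 ≈ -7.0 - 7.0809*I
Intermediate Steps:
f = -6 (f = -1 - 5 = -6)
D(s) = 3 - s
L(C) = -√(-6 + C)/6 (L(C) = -√(C - 6)/6 = -√(-6 + C)/6)
J(P, H) = -6 - P (J(P, H) = (-2 - P) - 4 = -6 - P)
J(1, 7) + (20 + D(4))*L(1) = (-6 - 1*1) + (20 + (3 - 1*4))*(-√(-6 + 1)/6) = (-6 - 1) + (20 + (3 - 4))*(-I*√5/6) = -7 + (20 - 1)*(-I*√5/6) = -7 + 19*(-I*√5/6) = -7 - 19*I*√5/6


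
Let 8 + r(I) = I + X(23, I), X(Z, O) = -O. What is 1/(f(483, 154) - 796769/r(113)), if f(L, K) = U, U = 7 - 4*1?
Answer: 8/796793 ≈ 1.0040e-5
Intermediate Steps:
U = 3 (U = 7 - 4 = 3)
f(L, K) = 3
r(I) = -8 (r(I) = -8 + (I - I) = -8 + 0 = -8)
1/(f(483, 154) - 796769/r(113)) = 1/(3 - 796769/(-8)) = 1/(3 - 796769*(-⅛)) = 1/(3 + 796769/8) = 1/(796793/8) = 8/796793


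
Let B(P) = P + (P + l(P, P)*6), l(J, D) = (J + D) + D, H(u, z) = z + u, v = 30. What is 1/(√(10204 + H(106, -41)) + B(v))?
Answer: 200/116577 - √1141/116577 ≈ 0.0014258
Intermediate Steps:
H(u, z) = u + z
l(J, D) = J + 2*D (l(J, D) = (D + J) + D = J + 2*D)
B(P) = 20*P (B(P) = P + (P + (P + 2*P)*6) = P + (P + (3*P)*6) = P + (P + 18*P) = P + 19*P = 20*P)
1/(√(10204 + H(106, -41)) + B(v)) = 1/(√(10204 + (106 - 41)) + 20*30) = 1/(√(10204 + 65) + 600) = 1/(√10269 + 600) = 1/(3*√1141 + 600) = 1/(600 + 3*√1141)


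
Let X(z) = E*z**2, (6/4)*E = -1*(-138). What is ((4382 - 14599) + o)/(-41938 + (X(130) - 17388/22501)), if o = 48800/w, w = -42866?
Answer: -4927839627861/729598405529242 ≈ -0.0067542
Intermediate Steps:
E = 92 (E = 2*(-1*(-138))/3 = (2/3)*138 = 92)
X(z) = 92*z**2
o = -24400/21433 (o = 48800/(-42866) = 48800*(-1/42866) = -24400/21433 ≈ -1.1384)
((4382 - 14599) + o)/(-41938 + (X(130) - 17388/22501)) = ((4382 - 14599) - 24400/21433)/(-41938 + (92*130**2 - 17388/22501)) = (-10217 - 24400/21433)/(-41938 + (92*16900 - 17388*1/22501)) = -219005361/(21433*(-41938 + (1554800 - 17388/22501))) = -219005361/(21433*(-41938 + 34984537412/22501)) = -219005361/(21433*34040890474/22501) = -219005361/21433*22501/34040890474 = -4927839627861/729598405529242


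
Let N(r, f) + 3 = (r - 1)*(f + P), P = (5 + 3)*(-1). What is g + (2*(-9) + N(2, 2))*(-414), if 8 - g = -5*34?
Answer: 11356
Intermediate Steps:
P = -8 (P = 8*(-1) = -8)
N(r, f) = -3 + (-1 + r)*(-8 + f) (N(r, f) = -3 + (r - 1)*(f - 8) = -3 + (-1 + r)*(-8 + f))
g = 178 (g = 8 - (-5)*34 = 8 - 1*(-170) = 8 + 170 = 178)
g + (2*(-9) + N(2, 2))*(-414) = 178 + (2*(-9) + (5 - 1*2 - 8*2 + 2*2))*(-414) = 178 + (-18 + (5 - 2 - 16 + 4))*(-414) = 178 + (-18 - 9)*(-414) = 178 - 27*(-414) = 178 + 11178 = 11356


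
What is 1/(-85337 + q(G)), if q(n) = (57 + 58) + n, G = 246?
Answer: -1/84976 ≈ -1.1768e-5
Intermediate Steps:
q(n) = 115 + n
1/(-85337 + q(G)) = 1/(-85337 + (115 + 246)) = 1/(-85337 + 361) = 1/(-84976) = -1/84976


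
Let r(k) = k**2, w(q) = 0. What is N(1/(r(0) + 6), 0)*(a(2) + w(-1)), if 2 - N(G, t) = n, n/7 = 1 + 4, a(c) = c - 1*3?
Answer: 33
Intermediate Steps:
a(c) = -3 + c (a(c) = c - 3 = -3 + c)
n = 35 (n = 7*(1 + 4) = 7*5 = 35)
N(G, t) = -33 (N(G, t) = 2 - 1*35 = 2 - 35 = -33)
N(1/(r(0) + 6), 0)*(a(2) + w(-1)) = -33*((-3 + 2) + 0) = -33*(-1 + 0) = -33*(-1) = 33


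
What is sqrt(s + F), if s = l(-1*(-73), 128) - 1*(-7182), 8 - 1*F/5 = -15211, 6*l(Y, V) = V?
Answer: sqrt(749685)/3 ≈ 288.61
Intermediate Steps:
l(Y, V) = V/6
F = 76095 (F = 40 - 5*(-15211) = 40 + 76055 = 76095)
s = 21610/3 (s = (1/6)*128 - 1*(-7182) = 64/3 + 7182 = 21610/3 ≈ 7203.3)
sqrt(s + F) = sqrt(21610/3 + 76095) = sqrt(249895/3) = sqrt(749685)/3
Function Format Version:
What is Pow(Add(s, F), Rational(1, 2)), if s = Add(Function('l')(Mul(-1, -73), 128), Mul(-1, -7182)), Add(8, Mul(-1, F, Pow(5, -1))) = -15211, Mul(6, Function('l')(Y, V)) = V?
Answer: Mul(Rational(1, 3), Pow(749685, Rational(1, 2))) ≈ 288.61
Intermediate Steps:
Function('l')(Y, V) = Mul(Rational(1, 6), V)
F = 76095 (F = Add(40, Mul(-5, -15211)) = Add(40, 76055) = 76095)
s = Rational(21610, 3) (s = Add(Mul(Rational(1, 6), 128), Mul(-1, -7182)) = Add(Rational(64, 3), 7182) = Rational(21610, 3) ≈ 7203.3)
Pow(Add(s, F), Rational(1, 2)) = Pow(Add(Rational(21610, 3), 76095), Rational(1, 2)) = Pow(Rational(249895, 3), Rational(1, 2)) = Mul(Rational(1, 3), Pow(749685, Rational(1, 2)))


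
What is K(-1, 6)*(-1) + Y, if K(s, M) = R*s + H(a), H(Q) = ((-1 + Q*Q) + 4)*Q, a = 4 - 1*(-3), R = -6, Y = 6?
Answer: -364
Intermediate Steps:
a = 7 (a = 4 + 3 = 7)
H(Q) = Q*(3 + Q²) (H(Q) = ((-1 + Q²) + 4)*Q = (3 + Q²)*Q = Q*(3 + Q²))
K(s, M) = 364 - 6*s (K(s, M) = -6*s + 7*(3 + 7²) = -6*s + 7*(3 + 49) = -6*s + 7*52 = -6*s + 364 = 364 - 6*s)
K(-1, 6)*(-1) + Y = (364 - 6*(-1))*(-1) + 6 = (364 + 6)*(-1) + 6 = 370*(-1) + 6 = -370 + 6 = -364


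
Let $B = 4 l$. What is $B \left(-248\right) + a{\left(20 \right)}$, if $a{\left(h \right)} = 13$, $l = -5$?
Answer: $4973$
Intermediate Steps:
$B = -20$ ($B = 4 \left(-5\right) = -20$)
$B \left(-248\right) + a{\left(20 \right)} = \left(-20\right) \left(-248\right) + 13 = 4960 + 13 = 4973$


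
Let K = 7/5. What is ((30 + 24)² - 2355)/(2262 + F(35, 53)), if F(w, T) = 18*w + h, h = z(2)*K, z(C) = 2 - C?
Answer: 187/964 ≈ 0.19398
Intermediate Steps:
K = 7/5 (K = 7*(⅕) = 7/5 ≈ 1.4000)
h = 0 (h = (2 - 1*2)*(7/5) = (2 - 2)*(7/5) = 0*(7/5) = 0)
F(w, T) = 18*w (F(w, T) = 18*w + 0 = 18*w)
((30 + 24)² - 2355)/(2262 + F(35, 53)) = ((30 + 24)² - 2355)/(2262 + 18*35) = (54² - 2355)/(2262 + 630) = (2916 - 2355)/2892 = 561*(1/2892) = 187/964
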